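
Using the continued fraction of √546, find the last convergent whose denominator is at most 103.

√546 = [23; 2, 1, 2, 1, 2, 46, …] (period length 6).
Convergents:
  p_0/q_0 = 23/1
  p_1/q_1 = 47/2
  p_2/q_2 = 70/3
  p_3/q_3 = 187/8
  p_4/q_4 = 257/11
  p_5/q_5 = 701/30
  p_6/q_6 = 32503/1391
q_5 = 30 ≤ 103 < 1391 = q_6, so the answer is 701/30.

701/30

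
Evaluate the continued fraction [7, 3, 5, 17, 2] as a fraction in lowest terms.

4139/566

Fold from the inside: start with 2/1.
  17 + 1/2 = 35/2
  5 + 2/35 = 177/35
  3 + 35/177 = 566/177
  7 + 177/566 = 4139/566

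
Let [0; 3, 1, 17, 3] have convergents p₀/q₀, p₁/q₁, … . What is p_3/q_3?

18/71

Using pₖ = aₖpₖ₋₁ + pₖ₋₂, qₖ = aₖqₖ₋₁ + qₖ₋₂ (with p₋₁=1, p₋₂=0, q₋₁=0, q₋₂=1):
  k=0: a=0, p=0, q=1
  k=1: a=3, p=1, q=3
  k=2: a=1, p=1, q=4
  k=3: a=17, p=18, q=71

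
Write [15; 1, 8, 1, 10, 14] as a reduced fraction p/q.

24421/1536

Fold from the inside: start with 14/1.
  10 + 1/14 = 141/14
  1 + 14/141 = 155/141
  8 + 141/155 = 1381/155
  1 + 155/1381 = 1536/1381
  15 + 1381/1536 = 24421/1536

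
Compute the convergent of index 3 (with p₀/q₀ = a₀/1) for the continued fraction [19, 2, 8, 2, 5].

Using pₖ = aₖpₖ₋₁ + pₖ₋₂, qₖ = aₖqₖ₋₁ + qₖ₋₂ (with p₋₁=1, p₋₂=0, q₋₁=0, q₋₂=1):
  k=0: a=19, p=19, q=1
  k=1: a=2, p=39, q=2
  k=2: a=8, p=331, q=17
  k=3: a=2, p=701, q=36

701/36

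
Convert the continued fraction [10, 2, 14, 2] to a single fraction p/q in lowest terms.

629/60

Using pₖ = aₖpₖ₋₁ + pₖ₋₂ and qₖ = aₖqₖ₋₁ + qₖ₋₂:
  k=0: a=10, p=10, q=1
  k=1: a=2, p=21, q=2
  k=2: a=14, p=304, q=29
  k=3: a=2, p=629, q=60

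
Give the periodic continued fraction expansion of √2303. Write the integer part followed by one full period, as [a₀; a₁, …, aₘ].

[47; 1, 94]

a₀ = ⌊√2303⌋ = 47.
With m₀=0, d₀=1 and mₖ₊₁ = dₖaₖ − mₖ, dₖ₊₁ = (n − mₖ₊₁²)/dₖ, aₖ₊₁ = ⌊(a₀+mₖ₊₁)/dₖ₊₁⌋:
  k=1: m=47, d=94, a=1
  k=2: m=47, d=1, a=94
d=1 and a=2a₀=94 at k=2, so the next step gives (m, d) = (47, 94) again — its k=1 value — and the period has length 2.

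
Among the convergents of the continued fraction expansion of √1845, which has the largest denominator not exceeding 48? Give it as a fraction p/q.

√1845 = [42; 1, 20, 2, 20, 1, 84, …] (period length 6).
Convergents:
  p_0/q_0 = 42/1
  p_1/q_1 = 43/1
  p_2/q_2 = 902/21
  p_3/q_3 = 1847/43
  p_4/q_4 = 37842/881
q_3 = 43 ≤ 48 < 881 = q_4, so the answer is 1847/43.

1847/43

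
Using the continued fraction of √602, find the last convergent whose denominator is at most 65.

687/28

√602 = [24; 1, 1, 6, 1, 1, 48, …] (period length 6).
Convergents:
  p_0/q_0 = 24/1
  p_1/q_1 = 25/1
  p_2/q_2 = 49/2
  p_3/q_3 = 319/13
  p_4/q_4 = 368/15
  p_5/q_5 = 687/28
  p_6/q_6 = 33344/1359
q_5 = 28 ≤ 65 < 1359 = q_6, so the answer is 687/28.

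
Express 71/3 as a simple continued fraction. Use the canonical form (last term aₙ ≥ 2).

71 = 23×3 + 2
3 = 1×2 + 1
2 = 2×1 + 0  (stop)
So 71/3 = [23; 1, 2].

[23; 1, 2]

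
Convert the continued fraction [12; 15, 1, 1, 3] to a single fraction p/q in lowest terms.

Fold from the inside: start with 3/1.
  1 + 1/3 = 4/3
  1 + 3/4 = 7/4
  15 + 4/7 = 109/7
  12 + 7/109 = 1315/109

1315/109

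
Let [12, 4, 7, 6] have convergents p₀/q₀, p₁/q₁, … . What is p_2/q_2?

355/29

Using pₖ = aₖpₖ₋₁ + pₖ₋₂, qₖ = aₖqₖ₋₁ + qₖ₋₂ (with p₋₁=1, p₋₂=0, q₋₁=0, q₋₂=1):
  k=0: a=12, p=12, q=1
  k=1: a=4, p=49, q=4
  k=2: a=7, p=355, q=29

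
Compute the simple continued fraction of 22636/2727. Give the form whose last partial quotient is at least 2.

22636 = 8*2727 + 820
2727 = 3*820 + 267
820 = 3*267 + 19
267 = 14*19 + 1
19 = 19*1 + 0  (stop)
So 22636/2727 = [8; 3, 3, 14, 19].

[8; 3, 3, 14, 19]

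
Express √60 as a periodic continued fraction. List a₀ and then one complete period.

a₀ = ⌊√60⌋ = 7.
With m₀=0, d₀=1 and mₖ₊₁ = dₖaₖ − mₖ, dₖ₊₁ = (n − mₖ₊₁²)/dₖ, aₖ₊₁ = ⌊(a₀+mₖ₊₁)/dₖ₊₁⌋:
  k=1: m=7, d=11, a=1
  k=2: m=4, d=4, a=2
  k=3: m=4, d=11, a=1
  k=4: m=7, d=1, a=14
d=1 and a=2a₀=14 at k=4, so the next step gives (m, d) = (7, 11) again — its k=1 value — and the period has length 4.

[7; 1, 2, 1, 14]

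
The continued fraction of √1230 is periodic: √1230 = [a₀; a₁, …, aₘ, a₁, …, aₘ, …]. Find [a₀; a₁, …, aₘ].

a₀ = ⌊√1230⌋ = 35.
With m₀=0, d₀=1 and mₖ₊₁ = dₖaₖ − mₖ, dₖ₊₁ = (n − mₖ₊₁²)/dₖ, aₖ₊₁ = ⌊(a₀+mₖ₊₁)/dₖ₊₁⌋:
  k=1: m=35, d=5, a=14
  k=2: m=35, d=1, a=70
d=1 and a=2a₀=70 at k=2, so the next step gives (m, d) = (35, 5) again — its k=1 value — and the period has length 2.

[35; 14, 70]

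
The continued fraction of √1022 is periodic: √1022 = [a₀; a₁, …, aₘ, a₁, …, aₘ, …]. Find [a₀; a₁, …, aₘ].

a₀ = ⌊√1022⌋ = 31.
With m₀=0, d₀=1 and mₖ₊₁ = dₖaₖ − mₖ, dₖ₊₁ = (n − mₖ₊₁²)/dₖ, aₖ₊₁ = ⌊(a₀+mₖ₊₁)/dₖ₊₁⌋:
  k=1: m=31, d=61, a=1
  k=2: m=30, d=2, a=30
  k=3: m=30, d=61, a=1
  k=4: m=31, d=1, a=62
d=1 and a=2a₀=62 at k=4, so the next step gives (m, d) = (31, 61) again — its k=1 value — and the period has length 4.

[31; 1, 30, 1, 62]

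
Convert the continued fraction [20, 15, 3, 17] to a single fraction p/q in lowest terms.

15992/797

Using pₖ = aₖpₖ₋₁ + pₖ₋₂ and qₖ = aₖqₖ₋₁ + qₖ₋₂:
  k=0: a=20, p=20, q=1
  k=1: a=15, p=301, q=15
  k=2: a=3, p=923, q=46
  k=3: a=17, p=15992, q=797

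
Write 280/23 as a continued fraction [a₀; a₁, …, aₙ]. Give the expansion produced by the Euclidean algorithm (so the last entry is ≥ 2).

[12; 5, 1, 3]

280 = 12*23 + 4
23 = 5*4 + 3
4 = 1*3 + 1
3 = 3*1 + 0  (stop)
So 280/23 = [12; 5, 1, 3].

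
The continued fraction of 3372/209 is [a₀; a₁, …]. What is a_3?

3372 = 16·209 + 28   →  a_0 = 16
209 = 7·28 + 13   →  a_1 = 7
28 = 2·13 + 2   →  a_2 = 2
13 = 6·2 + 1   →  a_3 = 6

6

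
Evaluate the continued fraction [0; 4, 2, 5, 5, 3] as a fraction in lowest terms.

Fold from the inside: start with 3/1.
  5 + 1/3 = 16/3
  5 + 3/16 = 83/16
  2 + 16/83 = 182/83
  4 + 83/182 = 811/182
  0 + 182/811 = 182/811

182/811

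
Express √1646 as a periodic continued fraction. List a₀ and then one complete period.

[40; 1, 1, 3, 40, 3, 1, 1, 80]

a₀ = ⌊√1646⌋ = 40.
With m₀=0, d₀=1 and mₖ₊₁ = dₖaₖ − mₖ, dₖ₊₁ = (n − mₖ₊₁²)/dₖ, aₖ₊₁ = ⌊(a₀+mₖ₊₁)/dₖ₊₁⌋:
  k=1: m=40, d=46, a=1
  k=2: m=6, d=35, a=1
  k=3: m=29, d=23, a=3
  k=4: m=40, d=2, a=40
  k=5: m=40, d=23, a=3
  k=6: m=29, d=35, a=1
  k=7: m=6, d=46, a=1
  k=8: m=40, d=1, a=80
d=1 and a=2a₀=80 at k=8, so the next step gives (m, d) = (40, 46) again — its k=1 value — and the period has length 8.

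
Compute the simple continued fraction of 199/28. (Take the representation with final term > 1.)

[7; 9, 3]

199 = 7·28 + 3
28 = 9·3 + 1
3 = 3·1 + 0  (stop)
So 199/28 = [7; 9, 3].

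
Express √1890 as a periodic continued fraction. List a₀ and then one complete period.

a₀ = ⌊√1890⌋ = 43.
With m₀=0, d₀=1 and mₖ₊₁ = dₖaₖ − mₖ, dₖ₊₁ = (n − mₖ₊₁²)/dₖ, aₖ₊₁ = ⌊(a₀+mₖ₊₁)/dₖ₊₁⌋:
  k=1: m=43, d=41, a=2
  k=2: m=39, d=9, a=9
  k=3: m=42, d=14, a=6
  k=4: m=42, d=9, a=9
  k=5: m=39, d=41, a=2
  k=6: m=43, d=1, a=86
d=1 and a=2a₀=86 at k=6, so the next step gives (m, d) = (43, 41) again — its k=1 value — and the period has length 6.

[43; 2, 9, 6, 9, 2, 86]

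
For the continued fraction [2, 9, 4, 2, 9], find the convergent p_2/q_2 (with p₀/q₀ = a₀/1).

78/37

Using pₖ = aₖpₖ₋₁ + pₖ₋₂, qₖ = aₖqₖ₋₁ + qₖ₋₂ (with p₋₁=1, p₋₂=0, q₋₁=0, q₋₂=1):
  k=0: a=2, p=2, q=1
  k=1: a=9, p=19, q=9
  k=2: a=4, p=78, q=37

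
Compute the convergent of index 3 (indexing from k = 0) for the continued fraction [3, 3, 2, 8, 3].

194/59

Using pₖ = aₖpₖ₋₁ + pₖ₋₂, qₖ = aₖqₖ₋₁ + qₖ₋₂ (with p₋₁=1, p₋₂=0, q₋₁=0, q₋₂=1):
  k=0: a=3, p=3, q=1
  k=1: a=3, p=10, q=3
  k=2: a=2, p=23, q=7
  k=3: a=8, p=194, q=59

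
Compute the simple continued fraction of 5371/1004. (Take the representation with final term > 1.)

[5; 2, 1, 6, 6, 8]

5371 = 5·1004 + 351
1004 = 2·351 + 302
351 = 1·302 + 49
302 = 6·49 + 8
49 = 6·8 + 1
8 = 8·1 + 0  (stop)
So 5371/1004 = [5; 2, 1, 6, 6, 8].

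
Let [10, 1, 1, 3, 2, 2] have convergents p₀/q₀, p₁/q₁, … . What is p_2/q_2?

Using pₖ = aₖpₖ₋₁ + pₖ₋₂, qₖ = aₖqₖ₋₁ + qₖ₋₂ (with p₋₁=1, p₋₂=0, q₋₁=0, q₋₂=1):
  k=0: a=10, p=10, q=1
  k=1: a=1, p=11, q=1
  k=2: a=1, p=21, q=2

21/2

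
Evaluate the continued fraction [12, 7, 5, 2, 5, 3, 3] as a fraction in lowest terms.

55197/4547

Using pₖ = aₖpₖ₋₁ + pₖ₋₂ and qₖ = aₖqₖ₋₁ + qₖ₋₂:
  k=0: a=12, p=12, q=1
  k=1: a=7, p=85, q=7
  k=2: a=5, p=437, q=36
  k=3: a=2, p=959, q=79
  k=4: a=5, p=5232, q=431
  k=5: a=3, p=16655, q=1372
  k=6: a=3, p=55197, q=4547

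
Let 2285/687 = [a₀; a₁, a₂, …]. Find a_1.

2285 = 3·687 + 224   →  a_0 = 3
687 = 3·224 + 15   →  a_1 = 3

3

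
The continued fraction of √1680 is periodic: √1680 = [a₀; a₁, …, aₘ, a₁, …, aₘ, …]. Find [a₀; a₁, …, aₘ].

[40; 1, 80]

a₀ = ⌊√1680⌋ = 40.
With m₀=0, d₀=1 and mₖ₊₁ = dₖaₖ − mₖ, dₖ₊₁ = (n − mₖ₊₁²)/dₖ, aₖ₊₁ = ⌊(a₀+mₖ₊₁)/dₖ₊₁⌋:
  k=1: m=40, d=80, a=1
  k=2: m=40, d=1, a=80
d=1 and a=2a₀=80 at k=2, so the next step gives (m, d) = (40, 80) again — its k=1 value — and the period has length 2.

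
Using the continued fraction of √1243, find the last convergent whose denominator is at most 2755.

44035/1249

√1243 = [35; 3, 1, 9, 3, 9, 1, 3, 70, …] (period length 8).
Convergents:
  p_0/q_0 = 35/1
  p_1/q_1 = 106/3
  p_2/q_2 = 141/4
  p_3/q_3 = 1375/39
  p_4/q_4 = 4266/121
  p_5/q_5 = 39769/1128
  p_6/q_6 = 44035/1249
  p_7/q_7 = 171874/4875
q_6 = 1249 ≤ 2755 < 4875 = q_7, so the answer is 44035/1249.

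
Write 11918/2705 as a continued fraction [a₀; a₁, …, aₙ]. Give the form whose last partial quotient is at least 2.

[4; 2, 2, 6, 2, 1, 3, 7]

11918 = 4·2705 + 1098
2705 = 2·1098 + 509
1098 = 2·509 + 80
509 = 6·80 + 29
80 = 2·29 + 22
29 = 1·22 + 7
22 = 3·7 + 1
7 = 7·1 + 0  (stop)
So 11918/2705 = [4; 2, 2, 6, 2, 1, 3, 7].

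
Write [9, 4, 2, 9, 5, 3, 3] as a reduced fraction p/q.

Using pₖ = aₖpₖ₋₁ + pₖ₋₂ and qₖ = aₖqₖ₋₁ + qₖ₋₂:
  k=0: a=9, p=9, q=1
  k=1: a=4, p=37, q=4
  k=2: a=2, p=83, q=9
  k=3: a=9, p=784, q=85
  k=4: a=5, p=4003, q=434
  k=5: a=3, p=12793, q=1387
  k=6: a=3, p=42382, q=4595

42382/4595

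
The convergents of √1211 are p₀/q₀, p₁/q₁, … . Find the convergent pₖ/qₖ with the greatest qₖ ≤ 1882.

60551/1740

√1211 = [34; 1, 3, 1, 68, …] (period length 4).
Convergents:
  p_0/q_0 = 34/1
  p_1/q_1 = 35/1
  p_2/q_2 = 139/4
  p_3/q_3 = 174/5
  p_4/q_4 = 11971/344
  p_5/q_5 = 12145/349
  p_6/q_6 = 48406/1391
  p_7/q_7 = 60551/1740
  p_8/q_8 = 4165874/119711
q_7 = 1740 ≤ 1882 < 119711 = q_8, so the answer is 60551/1740.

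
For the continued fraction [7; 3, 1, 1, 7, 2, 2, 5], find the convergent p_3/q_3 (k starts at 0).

51/7

Using pₖ = aₖpₖ₋₁ + pₖ₋₂, qₖ = aₖqₖ₋₁ + qₖ₋₂ (with p₋₁=1, p₋₂=0, q₋₁=0, q₋₂=1):
  k=0: a=7, p=7, q=1
  k=1: a=3, p=22, q=3
  k=2: a=1, p=29, q=4
  k=3: a=1, p=51, q=7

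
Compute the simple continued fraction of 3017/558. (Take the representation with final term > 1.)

[5; 2, 2, 5, 2, 9]

3017 = 5×558 + 227
558 = 2×227 + 104
227 = 2×104 + 19
104 = 5×19 + 9
19 = 2×9 + 1
9 = 9×1 + 0  (stop)
So 3017/558 = [5; 2, 2, 5, 2, 9].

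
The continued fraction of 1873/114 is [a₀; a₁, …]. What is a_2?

1873 = 16·114 + 49   →  a_0 = 16
114 = 2·49 + 16   →  a_1 = 2
49 = 3·16 + 1   →  a_2 = 3

3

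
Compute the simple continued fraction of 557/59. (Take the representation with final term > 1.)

557 = 9·59 + 26
59 = 2·26 + 7
26 = 3·7 + 5
7 = 1·5 + 2
5 = 2·2 + 1
2 = 2·1 + 0  (stop)
So 557/59 = [9; 2, 3, 1, 2, 2].

[9; 2, 3, 1, 2, 2]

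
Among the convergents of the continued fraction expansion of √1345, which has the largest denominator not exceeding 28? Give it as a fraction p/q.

√1345 = [36; 1, 2, 14, 2, 1, 72, …] (period length 6).
Convergents:
  p_0/q_0 = 36/1
  p_1/q_1 = 37/1
  p_2/q_2 = 110/3
  p_3/q_3 = 1577/43
q_2 = 3 ≤ 28 < 43 = q_3, so the answer is 110/3.

110/3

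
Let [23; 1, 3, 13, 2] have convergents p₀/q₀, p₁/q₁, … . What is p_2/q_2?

Using pₖ = aₖpₖ₋₁ + pₖ₋₂, qₖ = aₖqₖ₋₁ + qₖ₋₂ (with p₋₁=1, p₋₂=0, q₋₁=0, q₋₂=1):
  k=0: a=23, p=23, q=1
  k=1: a=1, p=24, q=1
  k=2: a=3, p=95, q=4

95/4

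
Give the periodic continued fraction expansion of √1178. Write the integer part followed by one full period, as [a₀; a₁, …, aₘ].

a₀ = ⌊√1178⌋ = 34.

[34; 3, 9, 2, 9, 3, 68]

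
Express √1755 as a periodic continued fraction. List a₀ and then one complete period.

[41; 1, 8, 3, 8, 1, 82]

a₀ = ⌊√1755⌋ = 41.
With m₀=0, d₀=1 and mₖ₊₁ = dₖaₖ − mₖ, dₖ₊₁ = (n − mₖ₊₁²)/dₖ, aₖ₊₁ = ⌊(a₀+mₖ₊₁)/dₖ₊₁⌋:
  k=1: m=41, d=74, a=1
  k=2: m=33, d=9, a=8
  k=3: m=39, d=26, a=3
  k=4: m=39, d=9, a=8
  k=5: m=33, d=74, a=1
  k=6: m=41, d=1, a=82
d=1 and a=2a₀=82 at k=6, so the next step gives (m, d) = (41, 74) again — its k=1 value — and the period has length 6.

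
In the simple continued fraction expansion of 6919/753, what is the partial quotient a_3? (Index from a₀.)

3

6919 = 9·753 + 142   →  a_0 = 9
753 = 5·142 + 43   →  a_1 = 5
142 = 3·43 + 13   →  a_2 = 3
43 = 3·13 + 4   →  a_3 = 3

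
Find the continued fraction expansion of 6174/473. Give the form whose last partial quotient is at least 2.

[13; 18, 1, 11, 2]

6174 = 13·473 + 25
473 = 18·25 + 23
25 = 1·23 + 2
23 = 11·2 + 1
2 = 2·1 + 0  (stop)
So 6174/473 = [13; 18, 1, 11, 2].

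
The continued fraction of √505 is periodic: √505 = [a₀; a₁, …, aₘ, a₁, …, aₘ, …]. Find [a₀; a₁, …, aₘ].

a₀ = ⌊√505⌋ = 22.
With m₀=0, d₀=1 and mₖ₊₁ = dₖaₖ − mₖ, dₖ₊₁ = (n − mₖ₊₁²)/dₖ, aₖ₊₁ = ⌊(a₀+mₖ₊₁)/dₖ₊₁⌋:
  k=1: m=22, d=21, a=2
  k=2: m=20, d=5, a=8
  k=3: m=20, d=21, a=2
  k=4: m=22, d=1, a=44
d=1 and a=2a₀=44 at k=4, so the next step gives (m, d) = (22, 21) again — its k=1 value — and the period has length 4.

[22; 2, 8, 2, 44]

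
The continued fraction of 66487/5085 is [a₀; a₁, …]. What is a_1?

66487 = 13·5085 + 382   →  a_0 = 13
5085 = 13·382 + 119   →  a_1 = 13

13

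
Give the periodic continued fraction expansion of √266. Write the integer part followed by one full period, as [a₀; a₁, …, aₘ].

[16; 3, 4, 3, 32]

a₀ = ⌊√266⌋ = 16.
With m₀=0, d₀=1 and mₖ₊₁ = dₖaₖ − mₖ, dₖ₊₁ = (n − mₖ₊₁²)/dₖ, aₖ₊₁ = ⌊(a₀+mₖ₊₁)/dₖ₊₁⌋:
  k=1: m=16, d=10, a=3
  k=2: m=14, d=7, a=4
  k=3: m=14, d=10, a=3
  k=4: m=16, d=1, a=32
d=1 and a=2a₀=32 at k=4, so the next step gives (m, d) = (16, 10) again — its k=1 value — and the period has length 4.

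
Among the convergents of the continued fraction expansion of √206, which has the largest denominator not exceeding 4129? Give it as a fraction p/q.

√206 = [14; 2, 1, 5, 14, 5, 1, 2, 28, …] (period length 8).
Convergents:
  p_0/q_0 = 14/1
  p_1/q_1 = 29/2
  p_2/q_2 = 43/3
  p_3/q_3 = 244/17
  p_4/q_4 = 3459/241
  p_5/q_5 = 17539/1222
  p_6/q_6 = 20998/1463
  p_7/q_7 = 59535/4148
q_6 = 1463 ≤ 4129 < 4148 = q_7, so the answer is 20998/1463.

20998/1463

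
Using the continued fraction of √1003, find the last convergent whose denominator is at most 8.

√1003 = [31; 1, 2, 31, 2, 1, 62, …] (period length 6).
Convergents:
  p_0/q_0 = 31/1
  p_1/q_1 = 32/1
  p_2/q_2 = 95/3
  p_3/q_3 = 2977/94
q_2 = 3 ≤ 8 < 94 = q_3, so the answer is 95/3.

95/3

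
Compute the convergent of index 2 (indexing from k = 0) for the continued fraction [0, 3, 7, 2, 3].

7/22

Using pₖ = aₖpₖ₋₁ + pₖ₋₂, qₖ = aₖqₖ₋₁ + qₖ₋₂ (with p₋₁=1, p₋₂=0, q₋₁=0, q₋₂=1):
  k=0: a=0, p=0, q=1
  k=1: a=3, p=1, q=3
  k=2: a=7, p=7, q=22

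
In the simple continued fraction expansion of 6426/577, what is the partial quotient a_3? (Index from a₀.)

3

6426 = 11·577 + 79   →  a_0 = 11
577 = 7·79 + 24   →  a_1 = 7
79 = 3·24 + 7   →  a_2 = 3
24 = 3·7 + 3   →  a_3 = 3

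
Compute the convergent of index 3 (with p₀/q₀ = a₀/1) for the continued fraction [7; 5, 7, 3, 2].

813/113

Using pₖ = aₖpₖ₋₁ + pₖ₋₂, qₖ = aₖqₖ₋₁ + qₖ₋₂ (with p₋₁=1, p₋₂=0, q₋₁=0, q₋₂=1):
  k=0: a=7, p=7, q=1
  k=1: a=5, p=36, q=5
  k=2: a=7, p=259, q=36
  k=3: a=3, p=813, q=113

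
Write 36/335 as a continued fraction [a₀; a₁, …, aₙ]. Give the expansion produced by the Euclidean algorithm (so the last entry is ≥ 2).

36 = 0·335 + 36
335 = 9·36 + 11
36 = 3·11 + 3
11 = 3·3 + 2
3 = 1·2 + 1
2 = 2·1 + 0  (stop)
So 36/335 = [0; 9, 3, 3, 1, 2].

[0; 9, 3, 3, 1, 2]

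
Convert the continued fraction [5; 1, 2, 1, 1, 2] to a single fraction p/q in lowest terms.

Fold from the inside: start with 2/1.
  1 + 1/2 = 3/2
  1 + 2/3 = 5/3
  2 + 3/5 = 13/5
  1 + 5/13 = 18/13
  5 + 13/18 = 103/18

103/18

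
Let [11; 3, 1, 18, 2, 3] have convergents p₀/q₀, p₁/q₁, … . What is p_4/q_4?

Using pₖ = aₖpₖ₋₁ + pₖ₋₂, qₖ = aₖqₖ₋₁ + qₖ₋₂ (with p₋₁=1, p₋₂=0, q₋₁=0, q₋₂=1):
  k=0: a=11, p=11, q=1
  k=1: a=3, p=34, q=3
  k=2: a=1, p=45, q=4
  k=3: a=18, p=844, q=75
  k=4: a=2, p=1733, q=154

1733/154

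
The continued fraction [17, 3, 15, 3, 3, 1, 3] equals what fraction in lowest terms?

Using pₖ = aₖpₖ₋₁ + pₖ₋₂ and qₖ = aₖqₖ₋₁ + qₖ₋₂:
  k=0: a=17, p=17, q=1
  k=1: a=3, p=52, q=3
  k=2: a=15, p=797, q=46
  k=3: a=3, p=2443, q=141
  k=4: a=3, p=8126, q=469
  k=5: a=1, p=10569, q=610
  k=6: a=3, p=39833, q=2299

39833/2299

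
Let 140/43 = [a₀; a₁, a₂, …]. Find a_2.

140 = 3·43 + 11   →  a_0 = 3
43 = 3·11 + 10   →  a_1 = 3
11 = 1·10 + 1   →  a_2 = 1

1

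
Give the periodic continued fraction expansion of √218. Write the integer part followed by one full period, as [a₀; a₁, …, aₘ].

a₀ = ⌊√218⌋ = 14.
With m₀=0, d₀=1 and mₖ₊₁ = dₖaₖ − mₖ, dₖ₊₁ = (n − mₖ₊₁²)/dₖ, aₖ₊₁ = ⌊(a₀+mₖ₊₁)/dₖ₊₁⌋:
  k=1: m=14, d=22, a=1
  k=2: m=8, d=7, a=3
  k=3: m=13, d=7, a=3
  k=4: m=8, d=22, a=1
  k=5: m=14, d=1, a=28
d=1 and a=2a₀=28 at k=5, so the next step gives (m, d) = (14, 22) again — its k=1 value — and the period has length 5.

[14; 1, 3, 3, 1, 28]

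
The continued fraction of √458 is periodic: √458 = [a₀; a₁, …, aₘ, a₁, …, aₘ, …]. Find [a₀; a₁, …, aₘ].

[21; 2, 2, 42]

a₀ = ⌊√458⌋ = 21.
With m₀=0, d₀=1 and mₖ₊₁ = dₖaₖ − mₖ, dₖ₊₁ = (n − mₖ₊₁²)/dₖ, aₖ₊₁ = ⌊(a₀+mₖ₊₁)/dₖ₊₁⌋:
  k=1: m=21, d=17, a=2
  k=2: m=13, d=17, a=2
  k=3: m=21, d=1, a=42
d=1 and a=2a₀=42 at k=3, so the next step gives (m, d) = (21, 17) again — its k=1 value — and the period has length 3.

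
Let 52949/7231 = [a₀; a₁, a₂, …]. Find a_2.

9

52949 = 7·7231 + 2332   →  a_0 = 7
7231 = 3·2332 + 235   →  a_1 = 3
2332 = 9·235 + 217   →  a_2 = 9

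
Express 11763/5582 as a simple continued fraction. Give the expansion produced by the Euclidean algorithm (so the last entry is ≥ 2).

[2; 9, 3, 7, 2, 1, 8]

11763 = 2*5582 + 599
5582 = 9*599 + 191
599 = 3*191 + 26
191 = 7*26 + 9
26 = 2*9 + 8
9 = 1*8 + 1
8 = 8*1 + 0  (stop)
So 11763/5582 = [2; 9, 3, 7, 2, 1, 8].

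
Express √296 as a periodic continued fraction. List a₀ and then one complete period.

a₀ = ⌊√296⌋ = 17.

[17; 4, 1, 7, 1, 4, 34]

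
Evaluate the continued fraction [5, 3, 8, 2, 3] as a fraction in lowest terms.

979/184

Using pₖ = aₖpₖ₋₁ + pₖ₋₂ and qₖ = aₖqₖ₋₁ + qₖ₋₂:
  k=0: a=5, p=5, q=1
  k=1: a=3, p=16, q=3
  k=2: a=8, p=133, q=25
  k=3: a=2, p=282, q=53
  k=4: a=3, p=979, q=184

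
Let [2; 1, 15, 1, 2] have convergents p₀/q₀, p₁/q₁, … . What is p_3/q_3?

Using pₖ = aₖpₖ₋₁ + pₖ₋₂, qₖ = aₖqₖ₋₁ + qₖ₋₂ (with p₋₁=1, p₋₂=0, q₋₁=0, q₋₂=1):
  k=0: a=2, p=2, q=1
  k=1: a=1, p=3, q=1
  k=2: a=15, p=47, q=16
  k=3: a=1, p=50, q=17

50/17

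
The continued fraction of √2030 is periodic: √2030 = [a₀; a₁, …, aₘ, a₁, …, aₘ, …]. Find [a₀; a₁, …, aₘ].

a₀ = ⌊√2030⌋ = 45.
With m₀=0, d₀=1 and mₖ₊₁ = dₖaₖ − mₖ, dₖ₊₁ = (n − mₖ₊₁²)/dₖ, aₖ₊₁ = ⌊(a₀+mₖ₊₁)/dₖ₊₁⌋:
  k=1: m=45, d=5, a=18
  k=2: m=45, d=1, a=90
d=1 and a=2a₀=90 at k=2, so the next step gives (m, d) = (45, 5) again — its k=1 value — and the period has length 2.

[45; 18, 90]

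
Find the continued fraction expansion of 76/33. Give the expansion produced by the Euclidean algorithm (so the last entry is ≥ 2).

[2; 3, 3, 3]

76 = 2×33 + 10
33 = 3×10 + 3
10 = 3×3 + 1
3 = 3×1 + 0  (stop)
So 76/33 = [2; 3, 3, 3].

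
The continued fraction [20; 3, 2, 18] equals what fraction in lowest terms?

Fold from the inside: start with 18/1.
  2 + 1/18 = 37/18
  3 + 18/37 = 129/37
  20 + 37/129 = 2617/129

2617/129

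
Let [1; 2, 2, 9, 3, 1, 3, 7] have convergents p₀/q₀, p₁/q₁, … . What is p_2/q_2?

Using pₖ = aₖpₖ₋₁ + pₖ₋₂, qₖ = aₖqₖ₋₁ + qₖ₋₂ (with p₋₁=1, p₋₂=0, q₋₁=0, q₋₂=1):
  k=0: a=1, p=1, q=1
  k=1: a=2, p=3, q=2
  k=2: a=2, p=7, q=5

7/5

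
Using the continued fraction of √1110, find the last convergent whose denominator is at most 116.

1999/60

√1110 = [33; 3, 6, 3, 66, …] (period length 4).
Convergents:
  p_0/q_0 = 33/1
  p_1/q_1 = 100/3
  p_2/q_2 = 633/19
  p_3/q_3 = 1999/60
  p_4/q_4 = 132567/3979
q_3 = 60 ≤ 116 < 3979 = q_4, so the answer is 1999/60.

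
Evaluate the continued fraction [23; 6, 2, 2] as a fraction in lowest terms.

Fold from the inside: start with 2/1.
  2 + 1/2 = 5/2
  6 + 2/5 = 32/5
  23 + 5/32 = 741/32

741/32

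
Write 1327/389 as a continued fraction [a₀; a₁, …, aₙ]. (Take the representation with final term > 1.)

[3; 2, 2, 3, 7, 3]

1327 = 3×389 + 160
389 = 2×160 + 69
160 = 2×69 + 22
69 = 3×22 + 3
22 = 7×3 + 1
3 = 3×1 + 0  (stop)
So 1327/389 = [3; 2, 2, 3, 7, 3].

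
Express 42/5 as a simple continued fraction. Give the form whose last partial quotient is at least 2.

[8; 2, 2]

42 = 8×5 + 2
5 = 2×2 + 1
2 = 2×1 + 0  (stop)
So 42/5 = [8; 2, 2].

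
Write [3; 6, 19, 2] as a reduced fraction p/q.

747/236

Using pₖ = aₖpₖ₋₁ + pₖ₋₂ and qₖ = aₖqₖ₋₁ + qₖ₋₂:
  k=0: a=3, p=3, q=1
  k=1: a=6, p=19, q=6
  k=2: a=19, p=364, q=115
  k=3: a=2, p=747, q=236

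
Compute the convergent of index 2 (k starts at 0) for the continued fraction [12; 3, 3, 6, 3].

123/10

Using pₖ = aₖpₖ₋₁ + pₖ₋₂, qₖ = aₖqₖ₋₁ + qₖ₋₂ (with p₋₁=1, p₋₂=0, q₋₁=0, q₋₂=1):
  k=0: a=12, p=12, q=1
  k=1: a=3, p=37, q=3
  k=2: a=3, p=123, q=10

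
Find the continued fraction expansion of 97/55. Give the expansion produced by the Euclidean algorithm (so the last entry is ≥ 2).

[1; 1, 3, 4, 3]

97 = 1*55 + 42
55 = 1*42 + 13
42 = 3*13 + 3
13 = 4*3 + 1
3 = 3*1 + 0  (stop)
So 97/55 = [1; 1, 3, 4, 3].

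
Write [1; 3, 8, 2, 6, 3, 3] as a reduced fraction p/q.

Using pₖ = aₖpₖ₋₁ + pₖ₋₂ and qₖ = aₖqₖ₋₁ + qₖ₋₂:
  k=0: a=1, p=1, q=1
  k=1: a=3, p=4, q=3
  k=2: a=8, p=33, q=25
  k=3: a=2, p=70, q=53
  k=4: a=6, p=453, q=343
  k=5: a=3, p=1429, q=1082
  k=6: a=3, p=4740, q=3589

4740/3589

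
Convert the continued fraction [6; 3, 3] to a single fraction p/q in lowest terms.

63/10

Using pₖ = aₖpₖ₋₁ + pₖ₋₂ and qₖ = aₖqₖ₋₁ + qₖ₋₂:
  k=0: a=6, p=6, q=1
  k=1: a=3, p=19, q=3
  k=2: a=3, p=63, q=10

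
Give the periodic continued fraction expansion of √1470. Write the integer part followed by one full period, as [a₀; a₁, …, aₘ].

a₀ = ⌊√1470⌋ = 38.

[38; 2, 1, 14, 1, 2, 76]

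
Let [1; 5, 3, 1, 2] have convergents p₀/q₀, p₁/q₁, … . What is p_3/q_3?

25/21

Using pₖ = aₖpₖ₋₁ + pₖ₋₂, qₖ = aₖqₖ₋₁ + qₖ₋₂ (with p₋₁=1, p₋₂=0, q₋₁=0, q₋₂=1):
  k=0: a=1, p=1, q=1
  k=1: a=5, p=6, q=5
  k=2: a=3, p=19, q=16
  k=3: a=1, p=25, q=21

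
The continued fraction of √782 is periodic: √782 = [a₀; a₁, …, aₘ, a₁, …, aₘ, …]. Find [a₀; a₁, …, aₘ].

a₀ = ⌊√782⌋ = 27.

[27; 1, 26, 1, 54]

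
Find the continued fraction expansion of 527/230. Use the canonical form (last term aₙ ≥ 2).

[2; 3, 2, 3, 4, 2]

527 = 2×230 + 67
230 = 3×67 + 29
67 = 2×29 + 9
29 = 3×9 + 2
9 = 4×2 + 1
2 = 2×1 + 0  (stop)
So 527/230 = [2; 3, 2, 3, 4, 2].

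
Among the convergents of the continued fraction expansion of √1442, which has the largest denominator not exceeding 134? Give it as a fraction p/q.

1443/38

√1442 = [37; 1, 36, 1, 74, …] (period length 4).
Convergents:
  p_0/q_0 = 37/1
  p_1/q_1 = 38/1
  p_2/q_2 = 1405/37
  p_3/q_3 = 1443/38
  p_4/q_4 = 108187/2849
q_3 = 38 ≤ 134 < 2849 = q_4, so the answer is 1443/38.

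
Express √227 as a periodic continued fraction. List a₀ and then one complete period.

[15; 15, 30]

a₀ = ⌊√227⌋ = 15.
With m₀=0, d₀=1 and mₖ₊₁ = dₖaₖ − mₖ, dₖ₊₁ = (n − mₖ₊₁²)/dₖ, aₖ₊₁ = ⌊(a₀+mₖ₊₁)/dₖ₊₁⌋:
  k=1: m=15, d=2, a=15
  k=2: m=15, d=1, a=30
d=1 and a=2a₀=30 at k=2, so the next step gives (m, d) = (15, 2) again — its k=1 value — and the period has length 2.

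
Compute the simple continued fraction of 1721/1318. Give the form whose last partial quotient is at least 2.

1721 = 1×1318 + 403
1318 = 3×403 + 109
403 = 3×109 + 76
109 = 1×76 + 33
76 = 2×33 + 10
33 = 3×10 + 3
10 = 3×3 + 1
3 = 3×1 + 0  (stop)
So 1721/1318 = [1; 3, 3, 1, 2, 3, 3, 3].

[1; 3, 3, 1, 2, 3, 3, 3]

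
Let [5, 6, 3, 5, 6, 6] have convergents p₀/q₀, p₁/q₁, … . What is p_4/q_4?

3224/625

Using pₖ = aₖpₖ₋₁ + pₖ₋₂, qₖ = aₖqₖ₋₁ + qₖ₋₂ (with p₋₁=1, p₋₂=0, q₋₁=0, q₋₂=1):
  k=0: a=5, p=5, q=1
  k=1: a=6, p=31, q=6
  k=2: a=3, p=98, q=19
  k=3: a=5, p=521, q=101
  k=4: a=6, p=3224, q=625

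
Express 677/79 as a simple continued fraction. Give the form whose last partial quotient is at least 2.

[8; 1, 1, 3, 11]

677 = 8*79 + 45
79 = 1*45 + 34
45 = 1*34 + 11
34 = 3*11 + 1
11 = 11*1 + 0  (stop)
So 677/79 = [8; 1, 1, 3, 11].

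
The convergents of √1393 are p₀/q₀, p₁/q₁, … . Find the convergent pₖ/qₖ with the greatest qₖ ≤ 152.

3583/96

√1393 = [37; 3, 10, 3, 74, …] (period length 4).
Convergents:
  p_0/q_0 = 37/1
  p_1/q_1 = 112/3
  p_2/q_2 = 1157/31
  p_3/q_3 = 3583/96
  p_4/q_4 = 266299/7135
q_3 = 96 ≤ 152 < 7135 = q_4, so the answer is 3583/96.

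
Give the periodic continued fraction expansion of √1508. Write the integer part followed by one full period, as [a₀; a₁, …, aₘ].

[38; 1, 4, 1, 76]

a₀ = ⌊√1508⌋ = 38.
With m₀=0, d₀=1 and mₖ₊₁ = dₖaₖ − mₖ, dₖ₊₁ = (n − mₖ₊₁²)/dₖ, aₖ₊₁ = ⌊(a₀+mₖ₊₁)/dₖ₊₁⌋:
  k=1: m=38, d=64, a=1
  k=2: m=26, d=13, a=4
  k=3: m=26, d=64, a=1
  k=4: m=38, d=1, a=76
d=1 and a=2a₀=76 at k=4, so the next step gives (m, d) = (38, 64) again — its k=1 value — and the period has length 4.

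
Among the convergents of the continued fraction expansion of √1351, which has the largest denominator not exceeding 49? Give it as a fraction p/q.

√1351 = [36; 1, 3, 10, 3, 1, 72, …] (period length 6).
Convergents:
  p_0/q_0 = 36/1
  p_1/q_1 = 37/1
  p_2/q_2 = 147/4
  p_3/q_3 = 1507/41
  p_4/q_4 = 4668/127
q_3 = 41 ≤ 49 < 127 = q_4, so the answer is 1507/41.

1507/41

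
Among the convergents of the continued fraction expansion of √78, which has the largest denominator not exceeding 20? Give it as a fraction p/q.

√78 = [8; 1, 4, 1, 16, …] (period length 4).
Convergents:
  p_0/q_0 = 8/1
  p_1/q_1 = 9/1
  p_2/q_2 = 44/5
  p_3/q_3 = 53/6
  p_4/q_4 = 892/101
q_3 = 6 ≤ 20 < 101 = q_4, so the answer is 53/6.

53/6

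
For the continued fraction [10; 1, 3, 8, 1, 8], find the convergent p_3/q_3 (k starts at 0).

Using pₖ = aₖpₖ₋₁ + pₖ₋₂, qₖ = aₖqₖ₋₁ + qₖ₋₂ (with p₋₁=1, p₋₂=0, q₋₁=0, q₋₂=1):
  k=0: a=10, p=10, q=1
  k=1: a=1, p=11, q=1
  k=2: a=3, p=43, q=4
  k=3: a=8, p=355, q=33

355/33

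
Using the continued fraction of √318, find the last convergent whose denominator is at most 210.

√318 = [17; 1, 4, 1, 34, …] (period length 4).
Convergents:
  p_0/q_0 = 17/1
  p_1/q_1 = 18/1
  p_2/q_2 = 89/5
  p_3/q_3 = 107/6
  p_4/q_4 = 3727/209
  p_5/q_5 = 3834/215
q_4 = 209 ≤ 210 < 215 = q_5, so the answer is 3727/209.

3727/209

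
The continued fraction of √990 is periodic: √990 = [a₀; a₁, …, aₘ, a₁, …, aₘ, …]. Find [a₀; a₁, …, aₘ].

a₀ = ⌊√990⌋ = 31.
With m₀=0, d₀=1 and mₖ₊₁ = dₖaₖ − mₖ, dₖ₊₁ = (n − mₖ₊₁²)/dₖ, aₖ₊₁ = ⌊(a₀+mₖ₊₁)/dₖ₊₁⌋:
  k=1: m=31, d=29, a=2
  k=2: m=27, d=9, a=6
  k=3: m=27, d=29, a=2
  k=4: m=31, d=1, a=62
d=1 and a=2a₀=62 at k=4, so the next step gives (m, d) = (31, 29) again — its k=1 value — and the period has length 4.

[31; 2, 6, 2, 62]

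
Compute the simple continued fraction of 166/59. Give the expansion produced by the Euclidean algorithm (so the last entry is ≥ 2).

166 = 2×59 + 48
59 = 1×48 + 11
48 = 4×11 + 4
11 = 2×4 + 3
4 = 1×3 + 1
3 = 3×1 + 0  (stop)
So 166/59 = [2; 1, 4, 2, 1, 3].

[2; 1, 4, 2, 1, 3]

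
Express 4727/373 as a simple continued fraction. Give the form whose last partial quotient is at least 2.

4727 = 12×373 + 251
373 = 1×251 + 122
251 = 2×122 + 7
122 = 17×7 + 3
7 = 2×3 + 1
3 = 3×1 + 0  (stop)
So 4727/373 = [12; 1, 2, 17, 2, 3].

[12; 1, 2, 17, 2, 3]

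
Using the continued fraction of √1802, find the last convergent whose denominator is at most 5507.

144245/3398

√1802 = [42; 2, 4, 2, 84, …] (period length 4).
Convergents:
  p_0/q_0 = 42/1
  p_1/q_1 = 85/2
  p_2/q_2 = 382/9
  p_3/q_3 = 849/20
  p_4/q_4 = 71698/1689
  p_5/q_5 = 144245/3398
  p_6/q_6 = 648678/15281
q_5 = 3398 ≤ 5507 < 15281 = q_6, so the answer is 144245/3398.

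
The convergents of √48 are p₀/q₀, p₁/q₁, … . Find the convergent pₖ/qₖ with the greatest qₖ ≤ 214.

√48 = [6; 1, 12, …] (period length 2).
Convergents:
  p_0/q_0 = 6/1
  p_1/q_1 = 7/1
  p_2/q_2 = 90/13
  p_3/q_3 = 97/14
  p_4/q_4 = 1254/181
  p_5/q_5 = 1351/195
  p_6/q_6 = 17466/2521
q_5 = 195 ≤ 214 < 2521 = q_6, so the answer is 1351/195.

1351/195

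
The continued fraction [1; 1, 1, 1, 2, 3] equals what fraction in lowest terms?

Using pₖ = aₖpₖ₋₁ + pₖ₋₂ and qₖ = aₖqₖ₋₁ + qₖ₋₂:
  k=0: a=1, p=1, q=1
  k=1: a=1, p=2, q=1
  k=2: a=1, p=3, q=2
  k=3: a=1, p=5, q=3
  k=4: a=2, p=13, q=8
  k=5: a=3, p=44, q=27

44/27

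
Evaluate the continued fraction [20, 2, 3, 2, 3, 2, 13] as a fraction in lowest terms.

Fold from the inside: start with 13/1.
  2 + 1/13 = 27/13
  3 + 13/27 = 94/27
  2 + 27/94 = 215/94
  3 + 94/215 = 739/215
  2 + 215/739 = 1693/739
  20 + 739/1693 = 34599/1693

34599/1693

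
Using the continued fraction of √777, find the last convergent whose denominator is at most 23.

223/8

√777 = [27; 1, 6, 1, 54, …] (period length 4).
Convergents:
  p_0/q_0 = 27/1
  p_1/q_1 = 28/1
  p_2/q_2 = 195/7
  p_3/q_3 = 223/8
  p_4/q_4 = 12237/439
q_3 = 8 ≤ 23 < 439 = q_4, so the answer is 223/8.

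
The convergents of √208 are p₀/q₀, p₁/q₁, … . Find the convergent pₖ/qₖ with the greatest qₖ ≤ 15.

101/7

√208 = [14; 2, 2, 1, 2, 2, 28, …] (period length 6).
Convergents:
  p_0/q_0 = 14/1
  p_1/q_1 = 29/2
  p_2/q_2 = 72/5
  p_3/q_3 = 101/7
  p_4/q_4 = 274/19
q_3 = 7 ≤ 15 < 19 = q_4, so the answer is 101/7.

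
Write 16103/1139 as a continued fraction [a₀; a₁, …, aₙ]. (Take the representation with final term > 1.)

[14; 7, 3, 1, 12, 3]

16103 = 14·1139 + 157
1139 = 7·157 + 40
157 = 3·40 + 37
40 = 1·37 + 3
37 = 12·3 + 1
3 = 3·1 + 0  (stop)
So 16103/1139 = [14; 7, 3, 1, 12, 3].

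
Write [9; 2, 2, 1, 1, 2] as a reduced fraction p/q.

Fold from the inside: start with 2/1.
  1 + 1/2 = 3/2
  1 + 2/3 = 5/3
  2 + 3/5 = 13/5
  2 + 5/13 = 31/13
  9 + 13/31 = 292/31

292/31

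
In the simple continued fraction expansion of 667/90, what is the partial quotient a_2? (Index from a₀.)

667 = 7·90 + 37   →  a_0 = 7
90 = 2·37 + 16   →  a_1 = 2
37 = 2·16 + 5   →  a_2 = 2

2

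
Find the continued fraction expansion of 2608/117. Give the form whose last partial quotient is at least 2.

2608 = 22*117 + 34
117 = 3*34 + 15
34 = 2*15 + 4
15 = 3*4 + 3
4 = 1*3 + 1
3 = 3*1 + 0  (stop)
So 2608/117 = [22; 3, 2, 3, 1, 3].

[22; 3, 2, 3, 1, 3]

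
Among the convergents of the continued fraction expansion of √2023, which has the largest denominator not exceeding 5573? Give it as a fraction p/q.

√2023 = [44; 1, 43, 1, 88, …] (period length 4).
Convergents:
  p_0/q_0 = 44/1
  p_1/q_1 = 45/1
  p_2/q_2 = 1979/44
  p_3/q_3 = 2024/45
  p_4/q_4 = 180091/4004
  p_5/q_5 = 182115/4049
  p_6/q_6 = 8011036/178111
q_5 = 4049 ≤ 5573 < 178111 = q_6, so the answer is 182115/4049.

182115/4049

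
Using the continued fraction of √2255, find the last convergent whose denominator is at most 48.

1757/37

√2255 = [47; 2, 18, 2, 94, …] (period length 4).
Convergents:
  p_0/q_0 = 47/1
  p_1/q_1 = 95/2
  p_2/q_2 = 1757/37
  p_3/q_3 = 3609/76
q_2 = 37 ≤ 48 < 76 = q_3, so the answer is 1757/37.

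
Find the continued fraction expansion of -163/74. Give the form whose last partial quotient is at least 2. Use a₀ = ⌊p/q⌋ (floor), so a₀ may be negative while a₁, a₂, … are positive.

-163 = -3*74 + 59
74 = 1*59 + 15
59 = 3*15 + 14
15 = 1*14 + 1
14 = 14*1 + 0  (stop)
So -163/74 = [-3; 1, 3, 1, 14].

[-3; 1, 3, 1, 14]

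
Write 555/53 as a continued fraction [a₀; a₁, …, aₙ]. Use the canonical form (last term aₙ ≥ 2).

555 = 10*53 + 25
53 = 2*25 + 3
25 = 8*3 + 1
3 = 3*1 + 0  (stop)
So 555/53 = [10; 2, 8, 3].

[10; 2, 8, 3]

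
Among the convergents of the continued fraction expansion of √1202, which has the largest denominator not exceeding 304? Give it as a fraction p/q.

7246/209

√1202 = [34; 1, 2, 34, 2, 1, 68, …] (period length 6).
Convergents:
  p_0/q_0 = 34/1
  p_1/q_1 = 35/1
  p_2/q_2 = 104/3
  p_3/q_3 = 3571/103
  p_4/q_4 = 7246/209
  p_5/q_5 = 10817/312
q_4 = 209 ≤ 304 < 312 = q_5, so the answer is 7246/209.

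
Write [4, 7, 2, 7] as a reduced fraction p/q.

463/112

Fold from the inside: start with 7/1.
  2 + 1/7 = 15/7
  7 + 7/15 = 112/15
  4 + 15/112 = 463/112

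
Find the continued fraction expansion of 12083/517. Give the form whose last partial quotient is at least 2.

12083 = 23·517 + 192
517 = 2·192 + 133
192 = 1·133 + 59
133 = 2·59 + 15
59 = 3·15 + 14
15 = 1·14 + 1
14 = 14·1 + 0  (stop)
So 12083/517 = [23; 2, 1, 2, 3, 1, 14].

[23; 2, 1, 2, 3, 1, 14]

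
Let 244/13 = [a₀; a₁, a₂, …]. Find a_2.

3

244 = 18·13 + 10   →  a_0 = 18
13 = 1·10 + 3   →  a_1 = 1
10 = 3·3 + 1   →  a_2 = 3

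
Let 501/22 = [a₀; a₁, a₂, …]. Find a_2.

3

501 = 22·22 + 17   →  a_0 = 22
22 = 1·17 + 5   →  a_1 = 1
17 = 3·5 + 2   →  a_2 = 3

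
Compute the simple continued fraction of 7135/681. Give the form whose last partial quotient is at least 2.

[10; 2, 10, 2, 15]

7135 = 10·681 + 325
681 = 2·325 + 31
325 = 10·31 + 15
31 = 2·15 + 1
15 = 15·1 + 0  (stop)
So 7135/681 = [10; 2, 10, 2, 15].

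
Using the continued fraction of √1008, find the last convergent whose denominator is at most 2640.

32257/1016

√1008 = [31; 1, 2, 1, 62, …] (period length 4).
Convergents:
  p_0/q_0 = 31/1
  p_1/q_1 = 32/1
  p_2/q_2 = 95/3
  p_3/q_3 = 127/4
  p_4/q_4 = 7969/251
  p_5/q_5 = 8096/255
  p_6/q_6 = 24161/761
  p_7/q_7 = 32257/1016
  p_8/q_8 = 2024095/63753
q_7 = 1016 ≤ 2640 < 63753 = q_8, so the answer is 32257/1016.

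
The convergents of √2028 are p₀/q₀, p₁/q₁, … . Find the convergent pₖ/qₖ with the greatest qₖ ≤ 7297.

√2028 = [45; 30, 90, …] (period length 2).
Convergents:
  p_0/q_0 = 45/1
  p_1/q_1 = 1351/30
  p_2/q_2 = 121635/2701
  p_3/q_3 = 3650401/81060
q_2 = 2701 ≤ 7297 < 81060 = q_3, so the answer is 121635/2701.

121635/2701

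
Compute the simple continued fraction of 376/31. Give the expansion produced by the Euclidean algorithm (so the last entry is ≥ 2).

376 = 12*31 + 4
31 = 7*4 + 3
4 = 1*3 + 1
3 = 3*1 + 0  (stop)
So 376/31 = [12; 7, 1, 3].

[12; 7, 1, 3]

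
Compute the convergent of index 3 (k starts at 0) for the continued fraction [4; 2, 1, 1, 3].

Using pₖ = aₖpₖ₋₁ + pₖ₋₂, qₖ = aₖqₖ₋₁ + qₖ₋₂ (with p₋₁=1, p₋₂=0, q₋₁=0, q₋₂=1):
  k=0: a=4, p=4, q=1
  k=1: a=2, p=9, q=2
  k=2: a=1, p=13, q=3
  k=3: a=1, p=22, q=5

22/5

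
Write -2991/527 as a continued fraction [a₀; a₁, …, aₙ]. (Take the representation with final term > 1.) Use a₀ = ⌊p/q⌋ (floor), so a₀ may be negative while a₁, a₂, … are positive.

[-6; 3, 12, 4, 1, 2]

-2991 = -6×527 + 171
527 = 3×171 + 14
171 = 12×14 + 3
14 = 4×3 + 2
3 = 1×2 + 1
2 = 2×1 + 0  (stop)
So -2991/527 = [-6; 3, 12, 4, 1, 2].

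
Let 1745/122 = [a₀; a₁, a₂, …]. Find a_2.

3

1745 = 14·122 + 37   →  a_0 = 14
122 = 3·37 + 11   →  a_1 = 3
37 = 3·11 + 4   →  a_2 = 3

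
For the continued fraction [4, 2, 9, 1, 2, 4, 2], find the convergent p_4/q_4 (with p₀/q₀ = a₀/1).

273/61

Using pₖ = aₖpₖ₋₁ + pₖ₋₂, qₖ = aₖqₖ₋₁ + qₖ₋₂ (with p₋₁=1, p₋₂=0, q₋₁=0, q₋₂=1):
  k=0: a=4, p=4, q=1
  k=1: a=2, p=9, q=2
  k=2: a=9, p=85, q=19
  k=3: a=1, p=94, q=21
  k=4: a=2, p=273, q=61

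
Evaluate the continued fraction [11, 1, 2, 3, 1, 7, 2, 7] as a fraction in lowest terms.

18779/1606

Using pₖ = aₖpₖ₋₁ + pₖ₋₂ and qₖ = aₖqₖ₋₁ + qₖ₋₂:
  k=0: a=11, p=11, q=1
  k=1: a=1, p=12, q=1
  k=2: a=2, p=35, q=3
  k=3: a=3, p=117, q=10
  k=4: a=1, p=152, q=13
  k=5: a=7, p=1181, q=101
  k=6: a=2, p=2514, q=215
  k=7: a=7, p=18779, q=1606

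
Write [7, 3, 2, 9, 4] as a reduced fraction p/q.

1975/271

Using pₖ = aₖpₖ₋₁ + pₖ₋₂ and qₖ = aₖqₖ₋₁ + qₖ₋₂:
  k=0: a=7, p=7, q=1
  k=1: a=3, p=22, q=3
  k=2: a=2, p=51, q=7
  k=3: a=9, p=481, q=66
  k=4: a=4, p=1975, q=271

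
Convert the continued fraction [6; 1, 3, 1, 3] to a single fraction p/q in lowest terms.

129/19

Using pₖ = aₖpₖ₋₁ + pₖ₋₂ and qₖ = aₖqₖ₋₁ + qₖ₋₂:
  k=0: a=6, p=6, q=1
  k=1: a=1, p=7, q=1
  k=2: a=3, p=27, q=4
  k=3: a=1, p=34, q=5
  k=4: a=3, p=129, q=19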